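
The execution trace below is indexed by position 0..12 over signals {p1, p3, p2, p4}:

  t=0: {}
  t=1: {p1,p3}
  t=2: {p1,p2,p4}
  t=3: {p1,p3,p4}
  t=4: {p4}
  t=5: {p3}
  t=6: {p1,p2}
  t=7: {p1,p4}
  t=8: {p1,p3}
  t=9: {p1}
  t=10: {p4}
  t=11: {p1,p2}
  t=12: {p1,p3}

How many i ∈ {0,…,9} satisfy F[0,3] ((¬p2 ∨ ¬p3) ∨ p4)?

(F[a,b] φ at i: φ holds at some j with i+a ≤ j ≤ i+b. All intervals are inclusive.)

10

Evaluate at each i in [0,9]:
  i=0: ✓ (witness j=0)
  i=1: ✓ (witness j=1)
  i=2: ✓ (witness j=2)
  i=3: ✓ (witness j=3)
  i=4: ✓ (witness j=4)
  i=5: ✓ (witness j=5)
  i=6: ✓ (witness j=6)
  i=7: ✓ (witness j=7)
  i=8: ✓ (witness j=8)
  i=9: ✓ (witness j=9)
Positions where it holds: {0, 1, 2, 3, 4, 5, 6, 7, 8, 9} → 10.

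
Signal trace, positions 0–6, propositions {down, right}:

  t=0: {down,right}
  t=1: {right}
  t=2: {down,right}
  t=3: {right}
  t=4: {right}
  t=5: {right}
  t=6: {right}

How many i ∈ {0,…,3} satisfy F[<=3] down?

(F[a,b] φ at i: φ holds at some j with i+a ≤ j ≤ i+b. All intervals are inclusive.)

Evaluate at each i in [0,3]:
  i=0: ✓ (witness j=0)
  i=1: ✓ (witness j=2)
  i=2: ✓ (witness j=2)
  i=3: ✗ (none in [3,6])
Positions where it holds: {0, 1, 2} → 3.

3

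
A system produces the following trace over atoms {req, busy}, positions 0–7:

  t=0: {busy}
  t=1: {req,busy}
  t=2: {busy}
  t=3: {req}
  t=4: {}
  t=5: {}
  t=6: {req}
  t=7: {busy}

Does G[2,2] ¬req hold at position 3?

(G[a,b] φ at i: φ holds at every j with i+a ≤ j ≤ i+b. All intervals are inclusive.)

Check ¬req at every j in [5,5]:
  j=5: true
All positions satisfy it → formula holds.

Yes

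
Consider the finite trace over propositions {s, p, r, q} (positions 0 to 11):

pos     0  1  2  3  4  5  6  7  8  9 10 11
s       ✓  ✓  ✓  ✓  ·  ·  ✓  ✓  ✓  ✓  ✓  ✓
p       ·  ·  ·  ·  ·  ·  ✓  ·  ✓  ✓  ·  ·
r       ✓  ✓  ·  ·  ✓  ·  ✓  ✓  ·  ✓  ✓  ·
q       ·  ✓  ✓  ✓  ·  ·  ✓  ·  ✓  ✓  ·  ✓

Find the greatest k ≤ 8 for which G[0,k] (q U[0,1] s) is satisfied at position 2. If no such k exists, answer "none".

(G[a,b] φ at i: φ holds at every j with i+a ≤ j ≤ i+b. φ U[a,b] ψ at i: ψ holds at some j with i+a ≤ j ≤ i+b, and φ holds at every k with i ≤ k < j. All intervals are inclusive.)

(q U[0,1] s) must hold from j=2 onward; find where it first fails.
  j=2: holds
  j=3: holds
  j=4: fails
Holds on [2,3], so largest k = 1.

1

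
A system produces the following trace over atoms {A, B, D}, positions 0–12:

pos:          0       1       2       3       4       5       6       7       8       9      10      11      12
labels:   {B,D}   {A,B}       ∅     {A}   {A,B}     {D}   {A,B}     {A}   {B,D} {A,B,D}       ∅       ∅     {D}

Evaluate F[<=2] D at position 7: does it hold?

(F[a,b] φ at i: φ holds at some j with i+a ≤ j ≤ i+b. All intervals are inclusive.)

True

Check D at each j in [7,9]:
  j=7: false
  j=8: true
  j=9: true
Found at j=8 → formula holds.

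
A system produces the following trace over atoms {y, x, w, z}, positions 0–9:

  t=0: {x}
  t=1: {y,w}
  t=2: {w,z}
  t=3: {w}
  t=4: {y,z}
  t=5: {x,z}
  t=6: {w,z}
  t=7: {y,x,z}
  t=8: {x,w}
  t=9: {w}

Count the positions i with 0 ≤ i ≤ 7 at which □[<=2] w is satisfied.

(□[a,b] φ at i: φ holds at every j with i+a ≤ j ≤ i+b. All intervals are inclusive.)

1

Evaluate at each i in [0,7]:
  i=0: ✗ (fails at j=0)
  i=1: ✓ (all of [1,3])
  i=2: ✗ (fails at j=4)
  i=3: ✗ (fails at j=4)
  i=4: ✗ (fails at j=4)
  i=5: ✗ (fails at j=5)
  i=6: ✗ (fails at j=7)
  i=7: ✗ (fails at j=7)
Positions where it holds: {1} → 1.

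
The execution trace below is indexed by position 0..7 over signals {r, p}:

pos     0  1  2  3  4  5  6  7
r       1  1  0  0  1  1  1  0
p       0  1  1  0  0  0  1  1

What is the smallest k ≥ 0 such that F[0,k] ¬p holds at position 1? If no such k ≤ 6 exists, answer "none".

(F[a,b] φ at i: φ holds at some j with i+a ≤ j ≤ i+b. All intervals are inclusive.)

Scan j = 1,2,… for ¬p:
  j=1: fails
  j=2: fails
  j=3: holds
First hit at j=3, so smallest k = 3-1 = 2.

2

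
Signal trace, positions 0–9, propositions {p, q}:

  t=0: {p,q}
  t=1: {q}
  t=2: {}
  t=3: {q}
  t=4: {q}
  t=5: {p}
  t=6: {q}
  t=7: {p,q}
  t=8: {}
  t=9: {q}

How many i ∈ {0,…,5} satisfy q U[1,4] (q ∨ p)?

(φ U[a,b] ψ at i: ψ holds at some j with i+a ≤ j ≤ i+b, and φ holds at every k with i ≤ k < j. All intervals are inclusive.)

Evaluate at each i in [0,5]:
  i=0: ✓ (rhs at j=1; lhs holds on [0,0])
  i=1: ✗ (lhs fails at k=2 before rhs at j=3)
  i=2: ✗ (lhs fails at k=2 before rhs at j=3)
  i=3: ✓ (rhs at j=4; lhs holds on [3,3])
  i=4: ✓ (rhs at j=5; lhs holds on [4,4])
  i=5: ✗ (lhs fails at k=5 before rhs at j=6)
Positions where it holds: {0, 3, 4} → 3.

3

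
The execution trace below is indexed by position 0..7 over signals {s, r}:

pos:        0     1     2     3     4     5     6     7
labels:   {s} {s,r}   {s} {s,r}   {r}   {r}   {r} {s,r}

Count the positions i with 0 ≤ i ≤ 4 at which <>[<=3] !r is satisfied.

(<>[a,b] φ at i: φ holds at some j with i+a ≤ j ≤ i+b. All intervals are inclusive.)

3

Evaluate at each i in [0,4]:
  i=0: ✓ (witness j=0)
  i=1: ✓ (witness j=2)
  i=2: ✓ (witness j=2)
  i=3: ✗ (none in [3,6])
  i=4: ✗ (none in [4,7])
Positions where it holds: {0, 1, 2} → 3.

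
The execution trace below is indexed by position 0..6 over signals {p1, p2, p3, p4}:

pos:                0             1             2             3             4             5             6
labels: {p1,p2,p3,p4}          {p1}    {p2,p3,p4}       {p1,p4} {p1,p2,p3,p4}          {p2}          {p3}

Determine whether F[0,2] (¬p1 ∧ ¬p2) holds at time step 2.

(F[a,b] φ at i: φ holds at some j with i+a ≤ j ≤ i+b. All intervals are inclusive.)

False

Check (¬p1 ∧ ¬p2) at each j in [2,4]:
  j=2: false
  j=3: false
  j=4: false
No position in the window satisfies it → formula fails.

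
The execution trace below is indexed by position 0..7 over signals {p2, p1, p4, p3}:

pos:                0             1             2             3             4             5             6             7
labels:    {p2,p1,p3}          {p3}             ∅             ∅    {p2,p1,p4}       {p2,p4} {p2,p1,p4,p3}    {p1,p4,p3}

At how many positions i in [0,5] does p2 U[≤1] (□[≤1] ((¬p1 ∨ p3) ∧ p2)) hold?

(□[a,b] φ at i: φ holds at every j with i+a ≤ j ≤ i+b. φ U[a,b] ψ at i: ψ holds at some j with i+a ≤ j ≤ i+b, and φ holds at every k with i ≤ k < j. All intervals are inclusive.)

Evaluate at each i in [0,5]:
  i=0: ✗ (no rhs in [0,1])
  i=1: ✗ (no rhs in [1,2])
  i=2: ✗ (no rhs in [2,3])
  i=3: ✗ (no rhs in [3,4])
  i=4: ✓ (rhs at j=5; lhs holds on [4,4])
  i=5: ✓ (rhs at j=5)
Positions where it holds: {4, 5} → 2.

2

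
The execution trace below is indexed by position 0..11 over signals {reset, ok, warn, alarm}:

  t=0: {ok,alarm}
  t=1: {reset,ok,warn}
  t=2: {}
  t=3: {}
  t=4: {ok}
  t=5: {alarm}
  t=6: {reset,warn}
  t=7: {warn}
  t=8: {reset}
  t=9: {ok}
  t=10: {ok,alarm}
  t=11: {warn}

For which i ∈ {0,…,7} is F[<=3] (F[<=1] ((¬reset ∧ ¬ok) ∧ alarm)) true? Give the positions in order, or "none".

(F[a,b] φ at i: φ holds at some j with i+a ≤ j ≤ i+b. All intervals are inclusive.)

Evaluate at each i in [0,7]:
  i=0: ✗ (none in [0,3])
  i=1: ✓ (witness j=4)
  i=2: ✓ (witness j=4)
  i=3: ✓ (witness j=4)
  i=4: ✓ (witness j=4)
  i=5: ✓ (witness j=5)
  i=6: ✗ (none in [6,9])
  i=7: ✗ (none in [7,10])

1, 2, 3, 4, 5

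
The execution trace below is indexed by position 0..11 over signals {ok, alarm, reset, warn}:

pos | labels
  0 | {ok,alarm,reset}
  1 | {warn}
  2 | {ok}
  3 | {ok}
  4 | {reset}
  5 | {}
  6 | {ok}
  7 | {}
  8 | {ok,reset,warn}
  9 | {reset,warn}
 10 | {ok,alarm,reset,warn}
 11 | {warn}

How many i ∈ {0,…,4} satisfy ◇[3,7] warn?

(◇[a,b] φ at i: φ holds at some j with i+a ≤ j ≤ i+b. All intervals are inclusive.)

Evaluate at each i in [0,4]:
  i=0: ✗ (none in [3,7])
  i=1: ✓ (witness j=8)
  i=2: ✓ (witness j=8)
  i=3: ✓ (witness j=8)
  i=4: ✓ (witness j=8)
Positions where it holds: {1, 2, 3, 4} → 4.

4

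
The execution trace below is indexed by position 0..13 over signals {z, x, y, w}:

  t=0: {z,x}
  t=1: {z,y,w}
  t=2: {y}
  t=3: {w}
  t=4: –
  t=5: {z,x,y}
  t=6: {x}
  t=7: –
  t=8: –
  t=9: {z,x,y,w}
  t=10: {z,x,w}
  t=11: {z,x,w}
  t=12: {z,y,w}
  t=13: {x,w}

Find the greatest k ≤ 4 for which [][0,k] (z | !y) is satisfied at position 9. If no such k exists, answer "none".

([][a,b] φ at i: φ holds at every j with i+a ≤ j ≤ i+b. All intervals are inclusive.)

(z | !y) must hold from j=9 onward; find where it first fails.
  j=9: holds
  j=10: holds
  j=11: holds
  j=12: holds
  j=13: holds
Holds through j=13; largest k = 4.

4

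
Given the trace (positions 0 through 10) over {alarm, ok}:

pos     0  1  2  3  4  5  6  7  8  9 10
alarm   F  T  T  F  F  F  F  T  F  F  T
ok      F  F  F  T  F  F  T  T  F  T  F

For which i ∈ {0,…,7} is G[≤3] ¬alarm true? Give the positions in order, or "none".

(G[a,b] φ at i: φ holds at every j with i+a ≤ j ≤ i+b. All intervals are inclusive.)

3

Evaluate at each i in [0,7]:
  i=0: ✗ (fails at j=1)
  i=1: ✗ (fails at j=1)
  i=2: ✗ (fails at j=2)
  i=3: ✓ (all of [3,6])
  i=4: ✗ (fails at j=7)
  i=5: ✗ (fails at j=7)
  i=6: ✗ (fails at j=7)
  i=7: ✗ (fails at j=7)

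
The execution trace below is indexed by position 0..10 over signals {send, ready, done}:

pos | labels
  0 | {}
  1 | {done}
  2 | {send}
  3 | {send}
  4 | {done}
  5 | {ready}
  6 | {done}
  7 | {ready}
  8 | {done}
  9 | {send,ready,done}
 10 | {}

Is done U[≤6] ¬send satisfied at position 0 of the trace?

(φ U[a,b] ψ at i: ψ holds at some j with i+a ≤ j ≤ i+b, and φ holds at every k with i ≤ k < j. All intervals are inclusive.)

Need some j in [0,6] with ¬send, and done at every k in [0,j-1].
  j=0: ¬send holds; no prefix to check → satisfied.

Holds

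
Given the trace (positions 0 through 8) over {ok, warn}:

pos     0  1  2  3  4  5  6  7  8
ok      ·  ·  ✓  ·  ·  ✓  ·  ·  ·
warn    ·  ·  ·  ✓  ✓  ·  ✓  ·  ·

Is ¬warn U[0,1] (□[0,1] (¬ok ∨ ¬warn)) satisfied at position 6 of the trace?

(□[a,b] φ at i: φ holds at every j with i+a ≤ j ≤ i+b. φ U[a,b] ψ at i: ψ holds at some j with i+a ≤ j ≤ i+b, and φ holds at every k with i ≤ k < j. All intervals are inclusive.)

Holds

Need some j in [6,7] with □[0,1] (¬ok ∨ ¬warn), and ¬warn at every k in [6,j-1].
  j=6: □[0,1] (¬ok ∨ ¬warn) holds; no prefix to check → satisfied.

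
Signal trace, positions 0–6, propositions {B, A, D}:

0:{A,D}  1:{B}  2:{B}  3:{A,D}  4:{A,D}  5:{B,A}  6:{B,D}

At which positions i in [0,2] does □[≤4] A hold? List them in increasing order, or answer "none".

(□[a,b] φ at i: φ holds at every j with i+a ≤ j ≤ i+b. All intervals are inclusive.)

Evaluate at each i in [0,2]:
  i=0: ✗ (fails at j=1)
  i=1: ✗ (fails at j=1)
  i=2: ✗ (fails at j=2)

none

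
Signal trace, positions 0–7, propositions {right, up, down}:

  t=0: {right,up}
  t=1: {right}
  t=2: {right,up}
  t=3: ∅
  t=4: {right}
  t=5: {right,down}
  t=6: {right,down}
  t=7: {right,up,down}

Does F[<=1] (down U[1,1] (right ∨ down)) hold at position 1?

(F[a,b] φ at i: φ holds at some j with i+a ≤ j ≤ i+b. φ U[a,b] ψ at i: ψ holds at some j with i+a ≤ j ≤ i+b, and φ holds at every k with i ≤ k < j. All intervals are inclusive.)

Check (down U[1,1] (right ∨ down)) at each j in [1,2]:
  j=1: fails
  j=2: fails
No position in the window satisfies it → formula fails.

False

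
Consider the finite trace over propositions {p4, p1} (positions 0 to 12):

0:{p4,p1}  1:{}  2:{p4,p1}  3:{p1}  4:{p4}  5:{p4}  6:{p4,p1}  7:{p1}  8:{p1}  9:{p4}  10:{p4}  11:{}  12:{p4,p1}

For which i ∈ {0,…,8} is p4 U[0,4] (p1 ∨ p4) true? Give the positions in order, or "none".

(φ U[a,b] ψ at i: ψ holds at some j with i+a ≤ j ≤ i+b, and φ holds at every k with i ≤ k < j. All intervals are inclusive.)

Evaluate at each i in [0,8]:
  i=0: ✓ (rhs at j=0)
  i=1: ✗ (lhs fails at k=1 before rhs at j=2)
  i=2: ✓ (rhs at j=2)
  i=3: ✓ (rhs at j=3)
  i=4: ✓ (rhs at j=4)
  i=5: ✓ (rhs at j=5)
  i=6: ✓ (rhs at j=6)
  i=7: ✓ (rhs at j=7)
  i=8: ✓ (rhs at j=8)

0, 2, 3, 4, 5, 6, 7, 8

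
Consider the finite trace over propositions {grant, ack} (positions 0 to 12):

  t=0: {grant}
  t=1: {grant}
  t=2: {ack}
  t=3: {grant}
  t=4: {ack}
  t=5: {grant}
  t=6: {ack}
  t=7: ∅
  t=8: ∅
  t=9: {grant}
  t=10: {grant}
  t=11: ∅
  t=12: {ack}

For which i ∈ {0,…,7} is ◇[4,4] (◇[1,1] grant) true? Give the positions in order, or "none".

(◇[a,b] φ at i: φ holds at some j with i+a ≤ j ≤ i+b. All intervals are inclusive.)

Evaluate at each i in [0,7]:
  i=0: ✓ (witness j=4)
  i=1: ✗ (none in [5,5])
  i=2: ✗ (none in [6,6])
  i=3: ✗ (none in [7,7])
  i=4: ✓ (witness j=8)
  i=5: ✓ (witness j=9)
  i=6: ✗ (none in [10,10])
  i=7: ✗ (none in [11,11])

0, 4, 5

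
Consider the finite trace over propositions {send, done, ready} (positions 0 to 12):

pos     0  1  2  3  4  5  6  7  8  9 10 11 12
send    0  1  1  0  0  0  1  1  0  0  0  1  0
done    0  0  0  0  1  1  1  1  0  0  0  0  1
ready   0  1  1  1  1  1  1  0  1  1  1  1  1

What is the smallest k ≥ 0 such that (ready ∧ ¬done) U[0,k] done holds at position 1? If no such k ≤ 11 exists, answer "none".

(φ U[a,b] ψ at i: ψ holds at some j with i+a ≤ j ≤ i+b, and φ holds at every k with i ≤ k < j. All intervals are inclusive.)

3

Need earliest j ≥ 1 with done, and (ready ∧ ¬done) at every k in [1,j-1].
  j=1: rhs fails.
  j=2: rhs fails.
  j=3: rhs fails.
  j=4: rhs holds; lhs holds on [1,3]. k = 3.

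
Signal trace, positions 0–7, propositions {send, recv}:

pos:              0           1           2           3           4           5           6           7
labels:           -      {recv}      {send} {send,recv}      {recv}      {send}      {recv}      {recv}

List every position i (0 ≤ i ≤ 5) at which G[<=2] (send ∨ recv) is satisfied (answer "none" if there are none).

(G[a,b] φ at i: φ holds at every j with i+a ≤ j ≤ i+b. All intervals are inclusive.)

Evaluate at each i in [0,5]:
  i=0: ✗ (fails at j=0)
  i=1: ✓ (all of [1,3])
  i=2: ✓ (all of [2,4])
  i=3: ✓ (all of [3,5])
  i=4: ✓ (all of [4,6])
  i=5: ✓ (all of [5,7])

1, 2, 3, 4, 5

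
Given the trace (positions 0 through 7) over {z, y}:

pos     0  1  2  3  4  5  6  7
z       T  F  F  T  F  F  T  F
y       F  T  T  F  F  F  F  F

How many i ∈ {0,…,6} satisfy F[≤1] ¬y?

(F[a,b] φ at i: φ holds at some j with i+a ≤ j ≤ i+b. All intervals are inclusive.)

6

Evaluate at each i in [0,6]:
  i=0: ✓ (witness j=0)
  i=1: ✗ (none in [1,2])
  i=2: ✓ (witness j=3)
  i=3: ✓ (witness j=3)
  i=4: ✓ (witness j=4)
  i=5: ✓ (witness j=5)
  i=6: ✓ (witness j=6)
Positions where it holds: {0, 2, 3, 4, 5, 6} → 6.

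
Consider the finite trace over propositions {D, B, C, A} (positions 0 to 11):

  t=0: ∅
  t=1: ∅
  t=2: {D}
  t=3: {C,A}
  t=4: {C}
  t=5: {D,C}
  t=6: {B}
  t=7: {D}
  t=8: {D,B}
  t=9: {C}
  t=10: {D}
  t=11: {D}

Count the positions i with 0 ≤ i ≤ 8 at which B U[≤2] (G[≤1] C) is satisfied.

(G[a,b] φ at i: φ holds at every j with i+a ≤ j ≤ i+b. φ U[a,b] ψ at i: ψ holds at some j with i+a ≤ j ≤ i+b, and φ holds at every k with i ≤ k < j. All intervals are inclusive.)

2

Evaluate at each i in [0,8]:
  i=0: ✗ (no rhs in [0,2])
  i=1: ✗ (lhs fails at k=1 before rhs at j=3)
  i=2: ✗ (lhs fails at k=2 before rhs at j=3)
  i=3: ✓ (rhs at j=3)
  i=4: ✓ (rhs at j=4)
  i=5: ✗ (no rhs in [5,7])
  i=6: ✗ (no rhs in [6,8])
  i=7: ✗ (no rhs in [7,9])
  i=8: ✗ (no rhs in [8,10])
Positions where it holds: {3, 4} → 2.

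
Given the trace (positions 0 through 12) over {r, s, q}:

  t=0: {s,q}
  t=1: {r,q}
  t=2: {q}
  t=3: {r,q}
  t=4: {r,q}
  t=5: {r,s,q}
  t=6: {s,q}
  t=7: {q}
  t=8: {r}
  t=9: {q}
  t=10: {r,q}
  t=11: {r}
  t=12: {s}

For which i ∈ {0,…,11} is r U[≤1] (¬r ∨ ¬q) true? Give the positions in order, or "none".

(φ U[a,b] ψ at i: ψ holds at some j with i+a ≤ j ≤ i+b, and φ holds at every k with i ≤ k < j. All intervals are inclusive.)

Evaluate at each i in [0,11]:
  i=0: ✓ (rhs at j=0)
  i=1: ✓ (rhs at j=2; lhs holds on [1,1])
  i=2: ✓ (rhs at j=2)
  i=3: ✗ (no rhs in [3,4])
  i=4: ✗ (no rhs in [4,5])
  i=5: ✓ (rhs at j=6; lhs holds on [5,5])
  i=6: ✓ (rhs at j=6)
  i=7: ✓ (rhs at j=7)
  i=8: ✓ (rhs at j=8)
  i=9: ✓ (rhs at j=9)
  i=10: ✓ (rhs at j=11; lhs holds on [10,10])
  i=11: ✓ (rhs at j=11)

0, 1, 2, 5, 6, 7, 8, 9, 10, 11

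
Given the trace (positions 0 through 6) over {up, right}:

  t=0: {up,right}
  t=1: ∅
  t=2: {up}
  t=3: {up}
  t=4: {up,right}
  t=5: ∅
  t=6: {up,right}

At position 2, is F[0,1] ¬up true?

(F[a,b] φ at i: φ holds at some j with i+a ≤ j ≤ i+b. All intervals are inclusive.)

No

Check ¬up at each j in [2,3]:
  j=2: false
  j=3: false
No position in the window satisfies it → formula fails.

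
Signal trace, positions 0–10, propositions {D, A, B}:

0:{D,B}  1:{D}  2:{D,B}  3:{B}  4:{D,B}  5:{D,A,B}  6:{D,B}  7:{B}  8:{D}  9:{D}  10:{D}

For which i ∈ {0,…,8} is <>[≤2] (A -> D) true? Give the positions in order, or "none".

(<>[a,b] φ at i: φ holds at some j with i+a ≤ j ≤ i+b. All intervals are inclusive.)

Evaluate at each i in [0,8]:
  i=0: ✓ (witness j=0)
  i=1: ✓ (witness j=1)
  i=2: ✓ (witness j=2)
  i=3: ✓ (witness j=3)
  i=4: ✓ (witness j=4)
  i=5: ✓ (witness j=5)
  i=6: ✓ (witness j=6)
  i=7: ✓ (witness j=7)
  i=8: ✓ (witness j=8)

0, 1, 2, 3, 4, 5, 6, 7, 8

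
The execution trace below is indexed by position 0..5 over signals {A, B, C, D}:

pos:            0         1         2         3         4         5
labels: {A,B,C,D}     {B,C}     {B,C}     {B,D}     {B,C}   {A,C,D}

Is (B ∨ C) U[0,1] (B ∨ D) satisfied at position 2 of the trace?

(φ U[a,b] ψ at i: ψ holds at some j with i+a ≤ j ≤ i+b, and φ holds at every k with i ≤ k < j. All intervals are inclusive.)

Need some j in [2,3] with (B ∨ D), and (B ∨ C) at every k in [2,j-1].
  j=2: (B ∨ D) holds; no prefix to check → satisfied.

Yes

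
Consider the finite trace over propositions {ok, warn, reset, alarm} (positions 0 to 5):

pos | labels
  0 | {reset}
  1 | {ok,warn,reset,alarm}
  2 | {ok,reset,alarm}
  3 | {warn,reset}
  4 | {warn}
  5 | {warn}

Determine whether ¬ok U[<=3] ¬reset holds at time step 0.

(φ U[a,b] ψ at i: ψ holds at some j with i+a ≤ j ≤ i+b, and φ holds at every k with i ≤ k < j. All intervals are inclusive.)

Need some j in [0,3] with ¬reset, and ¬ok at every k in [0,j-1].
  j=0: ¬reset false.
  j=1: ¬reset false.
  j=2: ¬reset false.
  j=3: ¬reset false.
No j in the window works → until fails.

No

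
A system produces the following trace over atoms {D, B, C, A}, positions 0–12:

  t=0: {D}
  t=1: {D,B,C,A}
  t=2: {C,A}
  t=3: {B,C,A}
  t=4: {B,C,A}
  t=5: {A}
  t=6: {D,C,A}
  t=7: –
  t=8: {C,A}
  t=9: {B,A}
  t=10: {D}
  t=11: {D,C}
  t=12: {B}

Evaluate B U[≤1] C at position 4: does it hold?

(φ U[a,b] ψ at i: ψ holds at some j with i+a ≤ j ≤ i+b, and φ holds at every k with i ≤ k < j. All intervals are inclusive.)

True

Need some j in [4,5] with C, and B at every k in [4,j-1].
  j=4: C holds; no prefix to check → satisfied.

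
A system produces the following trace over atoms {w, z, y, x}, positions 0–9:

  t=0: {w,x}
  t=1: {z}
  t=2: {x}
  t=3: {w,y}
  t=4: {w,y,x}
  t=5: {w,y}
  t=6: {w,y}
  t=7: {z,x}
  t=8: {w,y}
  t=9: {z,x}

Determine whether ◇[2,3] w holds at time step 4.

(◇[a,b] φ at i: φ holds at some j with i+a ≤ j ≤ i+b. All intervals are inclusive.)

Check w at each j in [6,7]:
  j=6: true
  j=7: false
Found at j=6 → formula holds.

Holds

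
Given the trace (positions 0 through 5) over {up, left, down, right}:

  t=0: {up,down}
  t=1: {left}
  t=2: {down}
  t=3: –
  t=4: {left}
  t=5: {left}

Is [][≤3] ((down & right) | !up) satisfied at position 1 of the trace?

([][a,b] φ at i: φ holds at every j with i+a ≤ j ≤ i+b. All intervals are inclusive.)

True

Check ((down & right) | !up) at every j in [1,4]:
  j=1: true
  j=2: true
  j=3: true
  j=4: true
All positions satisfy it → formula holds.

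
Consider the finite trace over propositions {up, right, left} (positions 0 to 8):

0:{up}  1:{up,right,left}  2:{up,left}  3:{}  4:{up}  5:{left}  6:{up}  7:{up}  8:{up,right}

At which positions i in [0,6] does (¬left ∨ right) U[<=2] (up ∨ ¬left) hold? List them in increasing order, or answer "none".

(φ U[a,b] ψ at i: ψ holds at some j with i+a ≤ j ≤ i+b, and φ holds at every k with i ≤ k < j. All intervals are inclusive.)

0, 1, 2, 3, 4, 6

Evaluate at each i in [0,6]:
  i=0: ✓ (rhs at j=0)
  i=1: ✓ (rhs at j=1)
  i=2: ✓ (rhs at j=2)
  i=3: ✓ (rhs at j=3)
  i=4: ✓ (rhs at j=4)
  i=5: ✗ (lhs fails at k=5 before rhs at j=6)
  i=6: ✓ (rhs at j=6)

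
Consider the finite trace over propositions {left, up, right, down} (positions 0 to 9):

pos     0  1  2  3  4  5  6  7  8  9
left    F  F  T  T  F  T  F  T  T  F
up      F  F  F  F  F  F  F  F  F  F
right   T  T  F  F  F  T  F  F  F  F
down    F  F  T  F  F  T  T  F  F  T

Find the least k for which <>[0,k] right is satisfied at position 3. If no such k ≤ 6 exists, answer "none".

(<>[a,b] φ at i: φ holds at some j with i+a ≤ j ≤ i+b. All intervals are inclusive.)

2

Scan j = 3,4,… for right:
  j=3: fails
  j=4: fails
  j=5: holds
First hit at j=5, so smallest k = 5-3 = 2.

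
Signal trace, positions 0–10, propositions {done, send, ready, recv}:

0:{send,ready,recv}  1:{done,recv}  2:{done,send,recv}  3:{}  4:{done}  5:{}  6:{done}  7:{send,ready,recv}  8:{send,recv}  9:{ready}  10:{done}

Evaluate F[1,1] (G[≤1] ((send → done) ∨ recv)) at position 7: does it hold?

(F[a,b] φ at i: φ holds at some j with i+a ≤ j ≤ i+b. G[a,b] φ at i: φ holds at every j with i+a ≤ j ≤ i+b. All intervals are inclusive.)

Check G[≤1] ((send → done) ∨ recv) at each j in [8,8]:
  j=8: holds on [8,9]
Found at j=8 → formula holds.

Yes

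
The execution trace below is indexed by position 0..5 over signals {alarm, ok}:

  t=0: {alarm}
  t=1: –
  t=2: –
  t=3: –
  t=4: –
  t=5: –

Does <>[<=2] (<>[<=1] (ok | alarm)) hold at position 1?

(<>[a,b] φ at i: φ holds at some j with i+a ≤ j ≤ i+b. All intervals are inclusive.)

No

Check <>[<=1] (ok | alarm) at each j in [1,3]:
  j=1: fails (none in [1,2])
  j=2: fails (none in [2,3])
  j=3: fails (none in [3,4])
No position in the window satisfies it → formula fails.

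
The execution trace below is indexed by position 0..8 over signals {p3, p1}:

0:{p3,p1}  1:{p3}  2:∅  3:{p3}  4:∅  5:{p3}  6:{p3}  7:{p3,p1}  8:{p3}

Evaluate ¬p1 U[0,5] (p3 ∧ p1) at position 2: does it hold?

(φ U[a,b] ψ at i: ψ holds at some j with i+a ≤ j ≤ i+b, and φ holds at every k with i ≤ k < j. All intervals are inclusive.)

Holds

Need some j in [2,7] with (p3 ∧ p1), and ¬p1 at every k in [2,j-1].
  j=2: (p3 ∧ p1) false.
  j=3: (p3 ∧ p1) false.
  j=4: (p3 ∧ p1) false.
  j=5: (p3 ∧ p1) false.
  j=6: (p3 ∧ p1) false.
  j=7: (p3 ∧ p1) holds; ¬p1 holds at every k in [2,6] → satisfied.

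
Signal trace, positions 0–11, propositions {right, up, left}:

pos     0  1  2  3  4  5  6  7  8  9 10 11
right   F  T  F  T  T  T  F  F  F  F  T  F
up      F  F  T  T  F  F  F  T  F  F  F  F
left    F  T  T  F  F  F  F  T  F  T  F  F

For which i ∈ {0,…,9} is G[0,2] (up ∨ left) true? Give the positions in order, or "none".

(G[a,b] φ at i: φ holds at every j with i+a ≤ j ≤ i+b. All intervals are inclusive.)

Evaluate at each i in [0,9]:
  i=0: ✗ (fails at j=0)
  i=1: ✓ (all of [1,3])
  i=2: ✗ (fails at j=4)
  i=3: ✗ (fails at j=4)
  i=4: ✗ (fails at j=4)
  i=5: ✗ (fails at j=5)
  i=6: ✗ (fails at j=6)
  i=7: ✗ (fails at j=8)
  i=8: ✗ (fails at j=8)
  i=9: ✗ (fails at j=10)

1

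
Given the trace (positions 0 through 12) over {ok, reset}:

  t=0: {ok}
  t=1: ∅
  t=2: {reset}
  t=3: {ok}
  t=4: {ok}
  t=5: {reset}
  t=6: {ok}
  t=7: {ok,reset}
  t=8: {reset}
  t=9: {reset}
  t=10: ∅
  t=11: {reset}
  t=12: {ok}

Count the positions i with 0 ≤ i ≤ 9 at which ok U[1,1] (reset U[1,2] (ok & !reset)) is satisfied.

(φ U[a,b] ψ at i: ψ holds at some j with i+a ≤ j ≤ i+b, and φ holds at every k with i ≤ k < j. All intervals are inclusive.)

1

Evaluate at each i in [0,9]:
  i=0: ✗ (no rhs in [1,1])
  i=1: ✗ (lhs fails at k=1 before rhs at j=2)
  i=2: ✗ (no rhs in [3,3])
  i=3: ✗ (no rhs in [4,4])
  i=4: ✓ (rhs at j=5; lhs holds on [4,4])
  i=5: ✗ (no rhs in [6,6])
  i=6: ✗ (no rhs in [7,7])
  i=7: ✗ (no rhs in [8,8])
  i=8: ✗ (no rhs in [9,9])
  i=9: ✗ (no rhs in [10,10])
Positions where it holds: {4} → 1.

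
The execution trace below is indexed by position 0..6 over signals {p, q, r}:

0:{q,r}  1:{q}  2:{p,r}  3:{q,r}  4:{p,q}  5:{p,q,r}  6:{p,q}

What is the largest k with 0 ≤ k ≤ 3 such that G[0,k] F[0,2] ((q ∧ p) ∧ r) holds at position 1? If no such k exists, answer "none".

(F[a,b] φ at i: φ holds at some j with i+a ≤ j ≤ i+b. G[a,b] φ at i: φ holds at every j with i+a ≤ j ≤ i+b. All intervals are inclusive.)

F[0,2] ((q ∧ p) ∧ r) must hold from j=1 onward; find where it first fails.
  j=1: fails → no k works.

none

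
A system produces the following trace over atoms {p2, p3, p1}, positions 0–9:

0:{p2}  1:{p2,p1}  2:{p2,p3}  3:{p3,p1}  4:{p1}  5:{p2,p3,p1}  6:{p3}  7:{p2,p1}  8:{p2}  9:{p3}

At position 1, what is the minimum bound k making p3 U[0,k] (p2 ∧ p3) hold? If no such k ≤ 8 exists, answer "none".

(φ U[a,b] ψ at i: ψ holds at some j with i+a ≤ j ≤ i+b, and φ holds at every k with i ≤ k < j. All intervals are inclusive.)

Need earliest j ≥ 1 with (p2 ∧ p3), and p3 at every k in [1,j-1].
  j=1: rhs fails.
  j=2: rhs holds but lhs fails at k=1.
  j=3: rhs fails.
  j=4: rhs fails.
  j=5: rhs holds but lhs fails at k=1.
  j=6: rhs fails.
  j=7: rhs fails.
  j=8: rhs fails.
  j=9: rhs fails.
No witness within the range → none.

none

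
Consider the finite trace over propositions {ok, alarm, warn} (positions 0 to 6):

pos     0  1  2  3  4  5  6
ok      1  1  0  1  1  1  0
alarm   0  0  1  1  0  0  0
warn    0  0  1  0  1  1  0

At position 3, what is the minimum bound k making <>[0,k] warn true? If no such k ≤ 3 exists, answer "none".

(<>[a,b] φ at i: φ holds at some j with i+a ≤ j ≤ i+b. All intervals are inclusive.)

Scan j = 3,4,… for warn:
  j=3: fails
  j=4: holds
First hit at j=4, so smallest k = 4-3 = 1.

1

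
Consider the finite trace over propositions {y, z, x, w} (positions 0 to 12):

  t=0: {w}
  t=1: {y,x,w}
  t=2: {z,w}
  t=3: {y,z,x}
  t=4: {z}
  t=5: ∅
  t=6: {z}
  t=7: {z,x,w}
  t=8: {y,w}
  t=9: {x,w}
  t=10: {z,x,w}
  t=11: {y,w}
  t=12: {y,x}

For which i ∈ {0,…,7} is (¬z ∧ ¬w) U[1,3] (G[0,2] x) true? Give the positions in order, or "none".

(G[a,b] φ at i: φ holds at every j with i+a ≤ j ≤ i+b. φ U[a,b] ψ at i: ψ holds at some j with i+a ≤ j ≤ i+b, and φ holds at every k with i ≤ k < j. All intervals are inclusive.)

Evaluate at each i in [0,7]:
  i=0: ✗ (no rhs in [1,3])
  i=1: ✗ (no rhs in [2,4])
  i=2: ✗ (no rhs in [3,5])
  i=3: ✗ (no rhs in [4,6])
  i=4: ✗ (no rhs in [5,7])
  i=5: ✗ (no rhs in [6,8])
  i=6: ✗ (no rhs in [7,9])
  i=7: ✗ (no rhs in [8,10])

none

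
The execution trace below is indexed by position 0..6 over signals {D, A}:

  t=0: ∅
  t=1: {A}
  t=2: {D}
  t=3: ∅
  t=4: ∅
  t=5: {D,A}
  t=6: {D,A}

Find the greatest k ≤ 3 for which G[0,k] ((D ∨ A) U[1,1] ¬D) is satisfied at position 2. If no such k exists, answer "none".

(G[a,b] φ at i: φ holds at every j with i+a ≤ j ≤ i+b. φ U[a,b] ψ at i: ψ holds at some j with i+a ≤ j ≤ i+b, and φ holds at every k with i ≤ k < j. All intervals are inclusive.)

0

((D ∨ A) U[1,1] ¬D) must hold from j=2 onward; find where it first fails.
  j=2: holds
  j=3: fails
Holds on [2,2], so largest k = 0.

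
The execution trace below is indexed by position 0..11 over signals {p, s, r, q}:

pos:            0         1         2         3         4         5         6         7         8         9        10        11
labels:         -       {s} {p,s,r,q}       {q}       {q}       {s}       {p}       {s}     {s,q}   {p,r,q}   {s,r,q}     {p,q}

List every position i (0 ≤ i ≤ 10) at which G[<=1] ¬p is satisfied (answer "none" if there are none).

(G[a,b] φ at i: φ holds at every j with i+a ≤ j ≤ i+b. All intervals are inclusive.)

0, 3, 4, 7

Evaluate at each i in [0,10]:
  i=0: ✓ (all of [0,1])
  i=1: ✗ (fails at j=2)
  i=2: ✗ (fails at j=2)
  i=3: ✓ (all of [3,4])
  i=4: ✓ (all of [4,5])
  i=5: ✗ (fails at j=6)
  i=6: ✗ (fails at j=6)
  i=7: ✓ (all of [7,8])
  i=8: ✗ (fails at j=9)
  i=9: ✗ (fails at j=9)
  i=10: ✗ (fails at j=11)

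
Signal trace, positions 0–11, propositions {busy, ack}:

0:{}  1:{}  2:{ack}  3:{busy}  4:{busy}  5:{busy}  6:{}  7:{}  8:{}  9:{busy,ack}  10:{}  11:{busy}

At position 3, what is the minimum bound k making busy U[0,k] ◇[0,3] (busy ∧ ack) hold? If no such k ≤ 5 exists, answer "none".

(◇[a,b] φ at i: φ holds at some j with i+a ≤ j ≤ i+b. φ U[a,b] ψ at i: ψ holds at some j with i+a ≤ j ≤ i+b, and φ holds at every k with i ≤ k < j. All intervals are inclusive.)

3

Need earliest j ≥ 3 with ◇[0,3] (busy ∧ ack), and busy at every k in [3,j-1].
  j=3: rhs fails.
  j=4: rhs fails.
  j=5: rhs fails.
  j=6: rhs holds; lhs holds on [3,5]. k = 3.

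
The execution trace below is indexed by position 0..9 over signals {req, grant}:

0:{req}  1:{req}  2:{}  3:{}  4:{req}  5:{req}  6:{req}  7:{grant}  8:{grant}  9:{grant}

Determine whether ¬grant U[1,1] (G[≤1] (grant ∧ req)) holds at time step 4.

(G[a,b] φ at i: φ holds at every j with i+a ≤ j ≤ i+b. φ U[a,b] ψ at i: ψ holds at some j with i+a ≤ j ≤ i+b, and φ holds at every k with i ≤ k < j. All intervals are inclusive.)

False

Need some j in [5,5] with G[≤1] (grant ∧ req), and ¬grant at every k in [4,j-1].
  j=5: G[≤1] (grant ∧ req) — fails at 5.
No j in the window works → until fails.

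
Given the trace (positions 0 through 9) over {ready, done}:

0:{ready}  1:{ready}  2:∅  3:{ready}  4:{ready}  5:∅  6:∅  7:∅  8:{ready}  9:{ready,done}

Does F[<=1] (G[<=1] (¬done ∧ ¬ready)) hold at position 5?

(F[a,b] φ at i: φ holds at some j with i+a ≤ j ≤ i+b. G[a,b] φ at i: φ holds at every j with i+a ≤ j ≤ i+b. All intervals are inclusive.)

Yes

Check G[<=1] (¬done ∧ ¬ready) at each j in [5,6]:
  j=5: holds on [5,6]
  j=6: holds on [6,7]
Found at j=5 → formula holds.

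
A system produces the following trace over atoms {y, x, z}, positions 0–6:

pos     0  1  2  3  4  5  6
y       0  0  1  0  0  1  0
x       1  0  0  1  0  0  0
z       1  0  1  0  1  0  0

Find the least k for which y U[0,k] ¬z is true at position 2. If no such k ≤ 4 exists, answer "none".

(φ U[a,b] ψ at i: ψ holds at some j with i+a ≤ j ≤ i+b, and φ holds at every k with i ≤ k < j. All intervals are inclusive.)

1

Need earliest j ≥ 2 with ¬z, and y at every k in [2,j-1].
  j=2: rhs fails.
  j=3: rhs holds; lhs holds on [2,2]. k = 1.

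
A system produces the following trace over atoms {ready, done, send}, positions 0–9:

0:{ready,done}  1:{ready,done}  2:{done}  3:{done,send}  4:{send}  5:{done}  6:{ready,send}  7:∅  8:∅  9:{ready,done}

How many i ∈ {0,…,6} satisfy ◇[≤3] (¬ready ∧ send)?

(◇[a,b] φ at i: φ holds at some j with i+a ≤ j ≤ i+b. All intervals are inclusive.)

Evaluate at each i in [0,6]:
  i=0: ✓ (witness j=3)
  i=1: ✓ (witness j=3)
  i=2: ✓ (witness j=3)
  i=3: ✓ (witness j=3)
  i=4: ✓ (witness j=4)
  i=5: ✗ (none in [5,8])
  i=6: ✗ (none in [6,9])
Positions where it holds: {0, 1, 2, 3, 4} → 5.

5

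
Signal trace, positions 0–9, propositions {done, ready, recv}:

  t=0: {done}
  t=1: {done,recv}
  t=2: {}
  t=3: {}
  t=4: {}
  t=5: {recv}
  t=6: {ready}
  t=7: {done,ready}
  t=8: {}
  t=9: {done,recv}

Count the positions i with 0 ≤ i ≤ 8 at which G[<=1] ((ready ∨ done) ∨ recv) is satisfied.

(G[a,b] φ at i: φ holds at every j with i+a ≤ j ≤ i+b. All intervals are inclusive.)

3

Evaluate at each i in [0,8]:
  i=0: ✓ (all of [0,1])
  i=1: ✗ (fails at j=2)
  i=2: ✗ (fails at j=2)
  i=3: ✗ (fails at j=3)
  i=4: ✗ (fails at j=4)
  i=5: ✓ (all of [5,6])
  i=6: ✓ (all of [6,7])
  i=7: ✗ (fails at j=8)
  i=8: ✗ (fails at j=8)
Positions where it holds: {0, 5, 6} → 3.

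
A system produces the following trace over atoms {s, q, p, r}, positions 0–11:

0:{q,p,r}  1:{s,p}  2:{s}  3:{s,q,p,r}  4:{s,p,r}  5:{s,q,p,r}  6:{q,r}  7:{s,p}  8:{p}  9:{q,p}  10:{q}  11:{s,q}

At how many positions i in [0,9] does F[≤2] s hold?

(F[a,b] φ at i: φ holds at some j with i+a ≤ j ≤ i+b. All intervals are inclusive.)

Evaluate at each i in [0,9]:
  i=0: ✓ (witness j=1)
  i=1: ✓ (witness j=1)
  i=2: ✓ (witness j=2)
  i=3: ✓ (witness j=3)
  i=4: ✓ (witness j=4)
  i=5: ✓ (witness j=5)
  i=6: ✓ (witness j=7)
  i=7: ✓ (witness j=7)
  i=8: ✗ (none in [8,10])
  i=9: ✓ (witness j=11)
Positions where it holds: {0, 1, 2, 3, 4, 5, 6, 7, 9} → 9.

9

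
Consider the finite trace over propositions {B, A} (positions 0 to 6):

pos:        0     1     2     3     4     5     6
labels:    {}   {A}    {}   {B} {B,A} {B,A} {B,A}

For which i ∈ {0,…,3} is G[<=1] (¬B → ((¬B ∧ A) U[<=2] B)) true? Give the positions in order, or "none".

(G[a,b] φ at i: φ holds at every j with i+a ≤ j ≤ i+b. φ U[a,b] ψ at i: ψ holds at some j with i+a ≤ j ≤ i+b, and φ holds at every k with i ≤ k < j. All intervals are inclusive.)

Evaluate at each i in [0,3]:
  i=0: ✗ (fails at j=0)
  i=1: ✗ (fails at j=1)
  i=2: ✗ (fails at j=2)
  i=3: ✓ (all of [3,4])

3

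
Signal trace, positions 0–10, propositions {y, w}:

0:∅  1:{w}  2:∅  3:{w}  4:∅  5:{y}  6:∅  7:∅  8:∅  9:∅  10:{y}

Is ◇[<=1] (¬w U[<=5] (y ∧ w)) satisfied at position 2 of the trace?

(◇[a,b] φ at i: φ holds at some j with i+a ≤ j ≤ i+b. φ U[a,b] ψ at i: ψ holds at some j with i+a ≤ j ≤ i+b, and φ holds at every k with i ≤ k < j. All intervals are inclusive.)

No

Check (¬w U[<=5] (y ∧ w)) at each j in [2,3]:
  j=2: fails
  j=3: fails
No position in the window satisfies it → formula fails.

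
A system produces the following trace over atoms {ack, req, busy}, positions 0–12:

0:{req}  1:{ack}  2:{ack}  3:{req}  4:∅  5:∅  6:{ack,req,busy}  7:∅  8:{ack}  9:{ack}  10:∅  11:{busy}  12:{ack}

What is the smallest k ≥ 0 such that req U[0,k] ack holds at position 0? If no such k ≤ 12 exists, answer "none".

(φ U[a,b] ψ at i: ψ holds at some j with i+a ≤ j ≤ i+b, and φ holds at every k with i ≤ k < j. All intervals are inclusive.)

Need earliest j ≥ 0 with ack, and req at every k in [0,j-1].
  j=0: rhs fails.
  j=1: rhs holds; lhs holds on [0,0]. k = 1.

1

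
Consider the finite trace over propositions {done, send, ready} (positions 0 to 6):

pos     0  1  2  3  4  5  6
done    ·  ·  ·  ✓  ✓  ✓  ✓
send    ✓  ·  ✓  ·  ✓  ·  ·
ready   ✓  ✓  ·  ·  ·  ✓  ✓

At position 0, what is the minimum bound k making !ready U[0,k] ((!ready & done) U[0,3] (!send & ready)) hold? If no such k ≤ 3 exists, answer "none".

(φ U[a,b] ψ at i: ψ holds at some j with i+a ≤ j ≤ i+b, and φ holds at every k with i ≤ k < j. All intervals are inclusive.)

none

Need earliest j ≥ 0 with ((!ready & done) U[0,3] (!send & ready)), and !ready at every k in [0,j-1].
  j=0: rhs fails.
  j=1: rhs holds but lhs fails at k=0.
  j=2: rhs fails.
  j=3: rhs holds but lhs fails at k=0.
No witness within the range → none.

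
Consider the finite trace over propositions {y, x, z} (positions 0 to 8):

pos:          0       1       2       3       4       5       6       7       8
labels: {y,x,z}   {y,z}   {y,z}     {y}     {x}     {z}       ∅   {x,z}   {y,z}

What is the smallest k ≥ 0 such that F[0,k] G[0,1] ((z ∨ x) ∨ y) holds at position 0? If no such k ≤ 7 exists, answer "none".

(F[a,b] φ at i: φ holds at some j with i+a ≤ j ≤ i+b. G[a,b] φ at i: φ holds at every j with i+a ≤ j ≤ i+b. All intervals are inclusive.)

Scan j = 0,1,… for G[0,1] ((z ∨ x) ∨ y):
  j=0: holds
First hit at j=0, so smallest k = 0-0 = 0.

0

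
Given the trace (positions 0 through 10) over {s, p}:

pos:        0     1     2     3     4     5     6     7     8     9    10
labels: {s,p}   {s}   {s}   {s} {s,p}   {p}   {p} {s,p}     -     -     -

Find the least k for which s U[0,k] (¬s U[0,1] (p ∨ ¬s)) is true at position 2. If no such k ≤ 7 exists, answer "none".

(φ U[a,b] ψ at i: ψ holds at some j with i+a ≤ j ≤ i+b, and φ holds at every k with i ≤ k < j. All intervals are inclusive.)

Need earliest j ≥ 2 with (¬s U[0,1] (p ∨ ¬s)), and s at every k in [2,j-1].
  j=2: rhs fails.
  j=3: rhs fails.
  j=4: rhs holds; lhs holds on [2,3]. k = 2.

2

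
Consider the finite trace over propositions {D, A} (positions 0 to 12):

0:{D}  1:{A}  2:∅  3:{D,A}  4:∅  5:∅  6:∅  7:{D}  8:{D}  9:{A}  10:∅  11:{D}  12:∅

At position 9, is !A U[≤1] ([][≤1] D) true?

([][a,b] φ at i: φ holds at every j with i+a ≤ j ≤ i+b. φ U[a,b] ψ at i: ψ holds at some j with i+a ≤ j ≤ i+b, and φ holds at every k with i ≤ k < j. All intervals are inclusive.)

Does not hold

Need some j in [9,10] with [][≤1] D, and !A at every k in [9,j-1].
  j=9: [][≤1] D — fails at 9.
  j=10: [][≤1] D — fails at 10.
No j in the window works → until fails.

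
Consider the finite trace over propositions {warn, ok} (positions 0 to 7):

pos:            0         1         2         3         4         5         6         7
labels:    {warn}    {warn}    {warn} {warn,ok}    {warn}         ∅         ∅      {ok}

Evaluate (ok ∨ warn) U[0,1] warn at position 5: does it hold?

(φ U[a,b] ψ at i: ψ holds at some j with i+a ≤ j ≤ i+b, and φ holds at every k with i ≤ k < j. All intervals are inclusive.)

No

Need some j in [5,6] with warn, and (ok ∨ warn) at every k in [5,j-1].
  j=5: warn false.
  j=6: warn false.
No j in the window works → until fails.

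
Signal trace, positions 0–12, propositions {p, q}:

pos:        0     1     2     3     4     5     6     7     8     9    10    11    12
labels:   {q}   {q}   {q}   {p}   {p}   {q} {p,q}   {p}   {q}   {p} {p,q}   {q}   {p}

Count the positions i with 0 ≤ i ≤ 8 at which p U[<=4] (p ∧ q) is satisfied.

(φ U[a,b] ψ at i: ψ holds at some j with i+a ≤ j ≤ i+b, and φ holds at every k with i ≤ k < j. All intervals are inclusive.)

1

Evaluate at each i in [0,8]:
  i=0: ✗ (no rhs in [0,4])
  i=1: ✗ (no rhs in [1,5])
  i=2: ✗ (lhs fails at k=2 before rhs at j=6)
  i=3: ✗ (lhs fails at k=5 before rhs at j=6)
  i=4: ✗ (lhs fails at k=5 before rhs at j=6)
  i=5: ✗ (lhs fails at k=5 before rhs at j=6)
  i=6: ✓ (rhs at j=6)
  i=7: ✗ (lhs fails at k=8 before rhs at j=10)
  i=8: ✗ (lhs fails at k=8 before rhs at j=10)
Positions where it holds: {6} → 1.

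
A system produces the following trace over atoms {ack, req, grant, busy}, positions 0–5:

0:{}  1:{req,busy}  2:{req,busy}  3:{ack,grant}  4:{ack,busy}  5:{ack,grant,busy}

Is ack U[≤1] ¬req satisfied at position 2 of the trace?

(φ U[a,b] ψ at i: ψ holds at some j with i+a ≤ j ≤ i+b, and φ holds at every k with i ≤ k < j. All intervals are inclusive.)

False

Need some j in [2,3] with ¬req, and ack at every k in [2,j-1].
  j=2: ¬req false.
  j=3: ¬req holds, but ack fails at k=2 → not this j.
No j in the window works → until fails.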